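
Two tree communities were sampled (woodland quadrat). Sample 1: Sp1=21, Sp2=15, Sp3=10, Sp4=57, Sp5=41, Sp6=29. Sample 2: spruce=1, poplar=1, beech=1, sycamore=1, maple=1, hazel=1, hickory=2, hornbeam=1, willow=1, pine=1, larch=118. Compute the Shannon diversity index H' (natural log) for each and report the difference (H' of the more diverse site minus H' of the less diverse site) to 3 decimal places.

1.154

Sample 1: N=173, proportions 0.121387, 0.086705, 0.057803, 0.32948, 0.236994, 0.16763, giving H' = 1.639167 (working shown to 6 dp, full precision carried).
Sample 2: N=129, proportions 0.007752, 0.007752, 0.007752, 0.007752, 0.007752, 0.007752, 0.015504, 0.007752, 0.007752, 0.007752, 0.914729, giving H' = 0.485184.
Difference = |1.639167 − 0.485184| = 1.153983, i.e. 1.154 to 3 decimal places.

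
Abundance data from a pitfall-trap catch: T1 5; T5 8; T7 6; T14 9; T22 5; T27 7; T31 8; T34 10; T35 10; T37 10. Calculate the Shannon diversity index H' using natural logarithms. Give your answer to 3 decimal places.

Total N = 5+8+6+9+5+7+8+10+10+10 = 78, so the proportions are 0.0641, 0.10256, 0.07692, 0.11538, 0.0641, 0.08974, 0.10256, 0.12821, 0.12821, 0.12821 (working shown to 5 dp, full precision carried).
Each pᵢ ln pᵢ term: 0.0641×(-2.74727)=-0.17611, 0.10256×(-2.27727)=-0.23357, 0.07692×(-2.56495)=-0.19730, 0.11538×(-2.15948)=-0.24917, 0.0641×(-2.74727)=-0.17611, 0.08974×(-2.41080)=-0.21635, 0.10256×(-2.27727)=-0.23357, 0.12821×(-2.05412)=-0.26335, 0.12821×(-2.05412)=-0.26335, 0.12821×(-2.05412)=-0.26335.
Sum = -2.27222, so H' = 2.272.

2.272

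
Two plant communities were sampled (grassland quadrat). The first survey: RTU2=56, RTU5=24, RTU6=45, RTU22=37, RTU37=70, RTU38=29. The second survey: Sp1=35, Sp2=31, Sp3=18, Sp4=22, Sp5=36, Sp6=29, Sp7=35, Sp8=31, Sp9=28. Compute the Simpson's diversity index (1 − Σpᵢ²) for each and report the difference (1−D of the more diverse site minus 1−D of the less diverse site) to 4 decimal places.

The first survey: N=261, proportions 0.214559, 0.091954, 0.172414, 0.141762, 0.268199, 0.111111, giving 1−D = 0.811409 (working shown to 6 dp, full precision carried).
The second survey: N=265, proportions 0.132075, 0.116981, 0.067925, 0.083019, 0.135849, 0.109434, 0.132075, 0.116981, 0.10566, giving 1−D = 0.884642.
Difference = |0.811409 − 0.884642| = 0.073233, i.e. 0.0732 to 4 decimal places.

0.0732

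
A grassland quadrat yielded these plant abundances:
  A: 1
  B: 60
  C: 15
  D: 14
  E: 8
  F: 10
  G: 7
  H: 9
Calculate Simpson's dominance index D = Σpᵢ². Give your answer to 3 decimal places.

Total N = 1+60+15+14+8+10+7+9 = 124, so the proportions are 0.00806, 0.48387, 0.12097, 0.1129, 0.06452, 0.08065, 0.05645, 0.07258 (working shown to 5 dp, full precision carried).
D = 0.00806² + 0.48387² + 0.12097² + 0.1129² + 0.06452² + 0.08065² + 0.05645² + 0.07258² = 0.00007 + 0.23413 + 0.01463 + 0.01275 + 0.00416 + 0.00650 + 0.00319 + 0.00527 = 0.28070.
To 3 decimal places, D = 0.281.

0.281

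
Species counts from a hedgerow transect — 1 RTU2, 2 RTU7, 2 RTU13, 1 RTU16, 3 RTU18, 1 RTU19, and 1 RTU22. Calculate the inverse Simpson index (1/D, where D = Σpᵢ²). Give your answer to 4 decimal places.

Total N = 1+2+2+1+3+1+1 = 11, so the proportions are 0.09090909, 0.18181818, 0.18181818, 0.09090909, 0.27272727, 0.09090909, 0.09090909 (working shown to 8 dp, full precision carried).
D = 0.09090909² + 0.18181818² + 0.18181818² + 0.09090909² + 0.27272727² + 0.09090909² + 0.09090909² = 0.00826446 + 0.03305785 + 0.03305785 + 0.00826446 + 0.07438017 + 0.00826446 + 0.00826446 = 0.17355372.
So 1/D = 5.761905, i.e. 5.7619 to 4 decimal places.

5.7619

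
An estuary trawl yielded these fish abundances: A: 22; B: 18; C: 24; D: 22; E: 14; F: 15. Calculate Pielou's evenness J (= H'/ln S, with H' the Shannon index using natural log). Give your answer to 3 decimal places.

0.989

Total N = 22+18+24+22+14+15 = 115, so the proportions are 0.1913, 0.15652, 0.2087, 0.1913, 0.12174, 0.13043 (working shown to 5 dp, full precision carried).
H' = −Σ pᵢ ln pᵢ = −((-0.31640) + (-0.29028) + (-0.32700) + (-0.31640) + (-0.25637) + (-0.26568)) = 1.77212.
With S = 6 species, ln S = 1.79176, so J = 1.77212/1.79176 = 0.98904, i.e. 0.989 to 3 decimal places.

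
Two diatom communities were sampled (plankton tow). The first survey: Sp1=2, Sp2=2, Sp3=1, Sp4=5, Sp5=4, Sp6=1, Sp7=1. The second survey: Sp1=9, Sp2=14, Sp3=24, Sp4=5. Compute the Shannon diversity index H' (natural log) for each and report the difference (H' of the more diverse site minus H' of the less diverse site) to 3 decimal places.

The first survey: N=16, proportions 0.125, 0.125, 0.0625, 0.3125, 0.25, 0.0625, 0.0625, giving H' = 1.74978 (working shown to 5 dp, full precision carried).
The second survey: N=52, proportions 0.17308, 0.26923, 0.46154, 0.09615, giving H' = 1.23889.
Difference = |1.74978 − 1.23889| = 0.51089, i.e. 0.511 to 3 decimal places.

0.511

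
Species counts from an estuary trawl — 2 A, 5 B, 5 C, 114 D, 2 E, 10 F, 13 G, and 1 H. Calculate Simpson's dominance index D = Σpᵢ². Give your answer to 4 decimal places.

0.5767

Total N = 2+5+5+114+2+10+13+1 = 152, so the proportions are 0.013158, 0.032895, 0.032895, 0.75, 0.013158, 0.065789, 0.085526, 0.006579 (working shown to 6 dp, full precision carried).
D = 0.013158² + 0.032895² + 0.032895² + 0.75² + 0.013158² + 0.065789² + 0.085526² + 0.006579² = 0.000173 + 0.001082 + 0.001082 + 0.562500 + 0.000173 + 0.004328 + 0.007315 + 0.000043 = 0.576697.
To 4 decimal places, D = 0.5767.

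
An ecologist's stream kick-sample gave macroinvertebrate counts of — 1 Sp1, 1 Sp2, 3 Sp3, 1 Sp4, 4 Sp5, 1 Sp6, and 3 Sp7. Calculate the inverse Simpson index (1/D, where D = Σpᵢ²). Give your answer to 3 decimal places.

Total N = 1+1+3+1+4+1+3 = 14, so the proportions are 0.0714286, 0.0714286, 0.2142857, 0.0714286, 0.2857143, 0.0714286, 0.2142857 (working shown to 7 dp, full precision carried).
D = 0.0714286² + 0.0714286² + 0.2142857² + 0.0714286² + 0.2857143² + 0.0714286² + 0.2142857² = 0.0051020 + 0.0051020 + 0.0459184 + 0.0051020 + 0.0816327 + 0.0051020 + 0.0459184 = 0.1938776.
So 1/D = 5.15789, i.e. 5.158 to 3 decimal places.

5.158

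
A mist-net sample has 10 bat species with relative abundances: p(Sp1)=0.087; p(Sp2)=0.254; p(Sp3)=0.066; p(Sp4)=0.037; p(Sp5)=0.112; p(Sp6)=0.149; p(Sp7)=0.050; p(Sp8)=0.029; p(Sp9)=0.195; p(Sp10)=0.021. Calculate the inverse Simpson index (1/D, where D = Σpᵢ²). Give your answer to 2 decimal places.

6.48

D = 0.087² + 0.254² + 0.066² + 0.037² + 0.112² + 0.149² + 0.05² + 0.029² + 0.195² + 0.021² = 0.007569 + 0.064516 + 0.004356 + 0.001369 + 0.012544 + 0.022201 + 0.002500 + 0.000841 + 0.038025 + 0.000441 = 0.154362 (working shown to 6 dp, full precision carried).
So 1/D = 6.4783, i.e. 6.48 to 2 decimal places.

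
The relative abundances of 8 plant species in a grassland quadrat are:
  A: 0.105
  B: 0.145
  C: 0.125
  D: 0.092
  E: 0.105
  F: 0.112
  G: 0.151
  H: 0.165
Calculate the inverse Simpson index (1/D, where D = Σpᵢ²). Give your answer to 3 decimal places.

D = 0.105² + 0.145² + 0.125² + 0.092² + 0.105² + 0.112² + 0.151² + 0.165² = 0.0110250 + 0.0210250 + 0.0156250 + 0.0084640 + 0.0110250 + 0.0125440 + 0.0228010 + 0.0272250 = 0.1297340 (working shown to 7 dp, full precision carried).
So 1/D = 7.70808, i.e. 7.708 to 3 decimal places.

7.708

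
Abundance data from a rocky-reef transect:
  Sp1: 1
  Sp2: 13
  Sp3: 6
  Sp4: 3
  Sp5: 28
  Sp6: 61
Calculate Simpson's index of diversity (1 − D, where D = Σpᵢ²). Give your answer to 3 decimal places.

0.624

Total N = 1+13+6+3+28+61 = 112, so the proportions are 0.00893, 0.11607, 0.05357, 0.02679, 0.25, 0.54464 (working shown to 5 dp, full precision carried).
D = 0.00893² + 0.11607² + 0.05357² + 0.02679² + 0.25² + 0.54464² = 0.00008 + 0.01347 + 0.00287 + 0.00072 + 0.06250 + 0.29664 = 0.37628.
So 1 − D = 0.62372, i.e. 0.624 to 3 decimal places.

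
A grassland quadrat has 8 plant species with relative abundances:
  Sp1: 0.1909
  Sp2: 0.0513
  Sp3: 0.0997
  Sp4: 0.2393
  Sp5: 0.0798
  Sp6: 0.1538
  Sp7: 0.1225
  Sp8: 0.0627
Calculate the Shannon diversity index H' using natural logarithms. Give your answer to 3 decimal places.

Each pᵢ ln pᵢ term (working shown to 5 dp, full precision carried): 0.1909×(-1.65601)=-0.31613, 0.0513×(-2.97006)=-0.15236, 0.0997×(-2.30559)=-0.22987, 0.2393×(-1.43004)=-0.34221, 0.0798×(-2.52823)=-0.20175, 0.1538×(-1.87210)=-0.28793, 0.1225×(-2.09964)=-0.25721, 0.0627×(-2.76939)=-0.17364.
Sum = -1.96110, so H' = 1.961.

1.961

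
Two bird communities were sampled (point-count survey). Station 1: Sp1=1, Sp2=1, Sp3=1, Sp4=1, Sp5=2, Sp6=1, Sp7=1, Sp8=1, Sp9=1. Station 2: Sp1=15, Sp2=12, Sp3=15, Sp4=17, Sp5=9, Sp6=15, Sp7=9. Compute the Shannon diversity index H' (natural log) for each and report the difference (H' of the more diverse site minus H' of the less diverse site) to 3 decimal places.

0.244

Station 1: N=10, proportions 0.1, 0.1, 0.1, 0.1, 0.2, 0.1, 0.1, 0.1, 0.1, giving H' = 2.16396 (working shown to 5 dp, full precision carried).
Station 2: N=92, proportions 0.16304, 0.13043, 0.16304, 0.18478, 0.09783, 0.16304, 0.09783, giving H' = 1.91966.
Difference = |2.16396 − 1.91966| = 0.24430, i.e. 0.244 to 3 decimal places.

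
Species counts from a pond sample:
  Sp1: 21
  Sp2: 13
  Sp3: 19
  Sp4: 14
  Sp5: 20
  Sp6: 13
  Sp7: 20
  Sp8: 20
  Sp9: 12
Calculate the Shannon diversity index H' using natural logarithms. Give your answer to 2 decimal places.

2.17

Total N = 21+13+19+14+20+13+20+20+12 = 152, so the proportions are 0.1382, 0.0855, 0.125, 0.0921, 0.1316, 0.0855, 0.1316, 0.1316, 0.0789 (working shown to 4 dp, full precision carried).
Each pᵢ ln pᵢ term: 0.1382×(-1.9794)=-0.2735, 0.0855×(-2.4589)=-0.2103, 0.125×(-2.0794)=-0.2599, 0.0921×(-2.3848)=-0.2197, 0.1316×(-2.0281)=-0.2669, 0.0855×(-2.4589)=-0.2103, 0.1316×(-2.0281)=-0.2669, 0.1316×(-2.0281)=-0.2669, 0.0789×(-2.5390)=-0.2004.
Sum = -2.1747, so H' = 2.17.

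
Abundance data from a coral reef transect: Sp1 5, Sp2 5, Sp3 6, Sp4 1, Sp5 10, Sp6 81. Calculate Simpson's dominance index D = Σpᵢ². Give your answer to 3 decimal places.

Total N = 5+5+6+1+10+81 = 108, so the proportions are 0.0463, 0.0463, 0.05556, 0.00926, 0.09259, 0.75 (working shown to 5 dp, full precision carried).
D = 0.0463² + 0.0463² + 0.05556² + 0.00926² + 0.09259² + 0.75² = 0.00214 + 0.00214 + 0.00309 + 0.00009 + 0.00857 + 0.56250 = 0.57853.
To 3 decimal places, D = 0.579.

0.579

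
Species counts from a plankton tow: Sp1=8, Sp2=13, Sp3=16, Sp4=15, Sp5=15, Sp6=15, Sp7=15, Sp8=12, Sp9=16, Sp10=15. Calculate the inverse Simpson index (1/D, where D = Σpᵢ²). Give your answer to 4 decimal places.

9.7319

Total N = 8+13+16+15+15+15+15+12+16+15 = 140, so the proportions are 0.05714286, 0.09285714, 0.11428571, 0.10714286, 0.10714286, 0.10714286, 0.10714286, 0.08571429, 0.11428571, 0.10714286 (working shown to 8 dp, full precision carried).
D = 0.05714286² + 0.09285714² + 0.11428571² + 0.10714286² + 0.10714286² + 0.10714286² + 0.10714286² + 0.08571429² + 0.11428571² + 0.10714286² = 0.00326531 + 0.00862245 + 0.01306122 + 0.01147959 + 0.01147959 + 0.01147959 + 0.01147959 + 0.00734694 + 0.01306122 + 0.01147959 = 0.10275510.
So 1/D = 9.731877, i.e. 9.7319 to 4 decimal places.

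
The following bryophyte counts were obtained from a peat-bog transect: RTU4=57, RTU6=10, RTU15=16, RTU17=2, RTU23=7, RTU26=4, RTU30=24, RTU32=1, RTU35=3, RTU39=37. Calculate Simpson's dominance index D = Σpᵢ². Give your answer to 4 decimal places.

0.2172

Total N = 57+10+16+2+7+4+24+1+3+37 = 161, so the proportions are 0.354037, 0.062112, 0.099379, 0.012422, 0.043478, 0.024845, 0.149068, 0.006211, 0.018634, 0.229814 (working shown to 6 dp, full precision carried).
D = 0.354037² + 0.062112² + 0.099379² + 0.012422² + 0.043478² + 0.024845² + 0.149068² + 0.006211² + 0.018634² + 0.229814² = 0.125342 + 0.003858 + 0.009876 + 0.000154 + 0.001890 + 0.000617 + 0.022221 + 0.000039 + 0.000347 + 0.052814 = 0.217160.
To 4 decimal places, D = 0.2172.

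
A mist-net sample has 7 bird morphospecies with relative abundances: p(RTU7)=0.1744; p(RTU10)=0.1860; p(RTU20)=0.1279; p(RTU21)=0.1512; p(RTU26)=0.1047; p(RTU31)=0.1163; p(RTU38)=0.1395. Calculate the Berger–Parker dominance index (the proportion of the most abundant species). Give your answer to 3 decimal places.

0.186

The largest proportion is 0.186, i.e. d = 0.186 to 3 decimal places.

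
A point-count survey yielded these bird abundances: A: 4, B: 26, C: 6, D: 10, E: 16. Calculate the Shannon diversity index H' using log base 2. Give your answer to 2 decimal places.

2.04

Total N = 4+26+6+10+16 = 62, so the proportions are 0.0645, 0.4194, 0.0968, 0.1613, 0.2581 (working shown to 4 dp, full precision carried).
Each pᵢ log₂ pᵢ term: 0.0645×(-3.9542)=-0.2551, 0.4194×(-1.2538)=-0.5258, 0.0968×(-3.3692)=-0.3261, 0.1613×(-2.6323)=-0.4246, 0.2581×(-1.9542)=-0.5043.
Sum = -2.0358, so H' = 2.04.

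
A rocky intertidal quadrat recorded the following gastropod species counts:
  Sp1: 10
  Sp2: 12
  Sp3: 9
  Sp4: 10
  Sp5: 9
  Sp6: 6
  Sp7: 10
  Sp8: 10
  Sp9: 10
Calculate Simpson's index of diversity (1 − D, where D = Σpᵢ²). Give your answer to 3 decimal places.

0.886

Total N = 10+12+9+10+9+6+10+10+10 = 86, so the proportions are 0.11628, 0.13953, 0.10465, 0.11628, 0.10465, 0.06977, 0.11628, 0.11628, 0.11628 (working shown to 5 dp, full precision carried).
D = 0.11628² + 0.13953² + 0.10465² + 0.11628² + 0.10465² + 0.06977² + 0.11628² + 0.11628² + 0.11628² = 0.01352 + 0.01947 + 0.01095 + 0.01352 + 0.01095 + 0.00487 + 0.01352 + 0.01352 + 0.01352 = 0.11385.
So 1 − D = 0.88615, i.e. 0.886 to 3 decimal places.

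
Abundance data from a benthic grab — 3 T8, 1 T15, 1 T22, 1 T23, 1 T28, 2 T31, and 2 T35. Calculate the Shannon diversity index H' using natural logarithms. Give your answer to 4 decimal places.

Total N = 3+1+1+1+1+2+2 = 11, so the proportions are 0.272727, 0.090909, 0.090909, 0.090909, 0.090909, 0.181818, 0.181818 (working shown to 6 dp, full precision carried).
Each pᵢ ln pᵢ term: 0.272727×(-1.299283)=-0.354350, 0.090909×(-2.397895)=-0.217990, 0.090909×(-2.397895)=-0.217990, 0.090909×(-2.397895)=-0.217990, 0.090909×(-2.397895)=-0.217990, 0.181818×(-1.704748)=-0.309954, 0.181818×(-1.704748)=-0.309954.
Sum = -1.846220, so H' = 1.8462.

1.8462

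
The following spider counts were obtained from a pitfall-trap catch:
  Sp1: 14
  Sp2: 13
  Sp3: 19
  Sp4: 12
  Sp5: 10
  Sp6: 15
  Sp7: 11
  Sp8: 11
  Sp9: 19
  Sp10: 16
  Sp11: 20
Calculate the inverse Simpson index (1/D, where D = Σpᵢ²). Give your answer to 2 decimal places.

10.43

Total N = 14+13+19+12+10+15+11+11+19+16+20 = 160, so the proportions are 0.0875, 0.08125, 0.11875, 0.075, 0.0625, 0.09375, 0.06875, 0.06875, 0.11875, 0.1, 0.125 (working shown to 7 dp, full precision carried).
D = 0.0875² + 0.08125² + 0.11875² + 0.075² + 0.0625² + 0.09375² + 0.06875² + 0.06875² + 0.11875² + 0.1² + 0.125² = 0.0076562 + 0.0066016 + 0.0141016 + 0.0056250 + 0.0039062 + 0.0087891 + 0.0047266 + 0.0047266 + 0.0141016 + 0.0100000 + 0.0156250 = 0.0958594.
So 1/D = 10.4319, i.e. 10.43 to 2 decimal places.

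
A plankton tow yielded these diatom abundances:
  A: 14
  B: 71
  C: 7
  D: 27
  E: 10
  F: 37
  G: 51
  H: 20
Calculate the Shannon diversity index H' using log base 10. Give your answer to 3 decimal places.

0.800

Total N = 14+71+7+27+10+37+51+20 = 237, so the proportions are 0.05907, 0.29958, 0.02954, 0.11392, 0.04219, 0.15612, 0.21519, 0.08439 (working shown to 5 dp, full precision carried).
Each pᵢ log₁₀ pᵢ term: 0.05907×(-1.22862)=-0.07258, 0.29958×(-0.52349)=-0.15683, 0.02954×(-1.52965)=-0.04518, 0.11392×(-0.94338)=-0.10747, 0.04219×(-1.37475)=-0.05801, 0.15612×(-0.80655)=-0.12592, 0.21519×(-0.66718)=-0.14357, 0.08439×(-1.07372)=-0.09061.
Sum = -0.80016, so H' = 0.800.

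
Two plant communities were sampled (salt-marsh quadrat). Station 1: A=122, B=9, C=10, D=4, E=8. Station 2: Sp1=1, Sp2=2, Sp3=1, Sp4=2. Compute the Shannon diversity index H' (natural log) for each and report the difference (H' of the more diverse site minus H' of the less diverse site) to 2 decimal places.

0.55

Station 1: N=153, proportions 0.7974, 0.0588, 0.0654, 0.0261, 0.0523, giving H' = 0.7751 (working shown to 4 dp, full precision carried).
Station 2: N=6, proportions 0.1667, 0.3333, 0.1667, 0.3333, giving H' = 1.3297.
Difference = |0.7751 − 1.3297| = 0.5546, i.e. 0.55 to 2 decimal places.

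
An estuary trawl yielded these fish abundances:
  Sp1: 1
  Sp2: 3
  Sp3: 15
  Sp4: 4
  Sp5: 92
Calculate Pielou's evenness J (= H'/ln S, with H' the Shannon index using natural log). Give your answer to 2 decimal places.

0.43

Total N = 1+3+15+4+92 = 115, so the proportions are 0.0087, 0.0261, 0.1304, 0.0348, 0.8 (working shown to 4 dp, full precision carried).
H' = −Σ pᵢ ln pᵢ = −((-0.0413) + (-0.0951) + (-0.2657) + (-0.1168) + (-0.1785)) = 0.6974.
With S = 5 species, ln S = 1.6094, so J = 0.6974/1.6094 = 0.4333, i.e. 0.43 to 2 decimal places.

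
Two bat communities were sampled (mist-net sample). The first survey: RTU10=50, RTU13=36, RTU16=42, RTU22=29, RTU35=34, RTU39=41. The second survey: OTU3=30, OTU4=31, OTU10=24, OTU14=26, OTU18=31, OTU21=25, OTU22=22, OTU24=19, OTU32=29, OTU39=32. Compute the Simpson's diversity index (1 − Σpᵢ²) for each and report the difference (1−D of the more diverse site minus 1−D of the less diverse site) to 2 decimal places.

0.07

The first survey: N=232, proportions 0.2155, 0.1552, 0.181, 0.125, 0.1466, 0.1767, giving 1−D = 0.8284 (working shown to 4 dp, full precision carried).
The second survey: N=269, proportions 0.1115, 0.1152, 0.0892, 0.0967, 0.1152, 0.0929, 0.0818, 0.0706, 0.1078, 0.119, giving 1−D = 0.8976.
Difference = |0.8284 − 0.8976| = 0.0692, i.e. 0.07 to 2 decimal places.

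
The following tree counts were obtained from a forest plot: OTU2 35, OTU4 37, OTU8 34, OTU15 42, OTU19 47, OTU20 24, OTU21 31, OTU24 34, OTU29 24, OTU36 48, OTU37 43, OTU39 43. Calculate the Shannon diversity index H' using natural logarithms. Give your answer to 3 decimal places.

Total N = 35+37+34+42+47+24+31+34+24+48+43+43 = 442, so the proportions are 0.07919, 0.08371, 0.07692, 0.09502, 0.10633, 0.0543, 0.07014, 0.07692, 0.0543, 0.1086, 0.09729, 0.09729 (working shown to 5 dp, full precision carried).
Each pᵢ ln pᵢ term: 0.07919×(-2.53596)=-0.20081, 0.08371×(-2.48039)=-0.20763, 0.07692×(-2.56495)=-0.19730, 0.09502×(-2.35364)=-0.22365, 0.10633×(-2.24116)=-0.23831, 0.0543×(-2.91326)=-0.15819, 0.07014×(-2.65732)=-0.18637, 0.07692×(-2.56495)=-0.19730, 0.0543×(-2.91326)=-0.15819, 0.1086×(-2.22011)=-0.24110, 0.09729×(-2.33011)=-0.22668, 0.09729×(-2.33011)=-0.22668.
Sum = -2.46223, so H' = 2.462.

2.462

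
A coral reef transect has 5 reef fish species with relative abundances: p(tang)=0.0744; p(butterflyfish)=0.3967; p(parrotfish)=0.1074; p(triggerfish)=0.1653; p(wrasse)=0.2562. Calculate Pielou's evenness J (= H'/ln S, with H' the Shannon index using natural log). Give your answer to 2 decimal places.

H' = −Σ pᵢ ln pᵢ = −((-0.1933) + (-0.3668) + (-0.2396) + (-0.2975) + (-0.3489)) = 1.4462 (working shown to 4 dp, full precision carried).
With S = 5 species, ln S = 1.6094, so J = 1.4462/1.6094 = 0.8985, i.e. 0.90 to 2 decimal places.

0.90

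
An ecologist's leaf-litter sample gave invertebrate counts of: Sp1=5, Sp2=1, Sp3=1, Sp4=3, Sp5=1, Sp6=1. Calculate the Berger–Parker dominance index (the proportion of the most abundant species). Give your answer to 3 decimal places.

Total N = 5+1+1+3+1+1 = 12, so the proportions are 0.41667, 0.08333, 0.08333, 0.25, 0.08333, 0.08333 (working shown to 5 dp, full precision carried).
The largest proportion is 0.41667, i.e. d = 0.417 to 3 decimal places.

0.417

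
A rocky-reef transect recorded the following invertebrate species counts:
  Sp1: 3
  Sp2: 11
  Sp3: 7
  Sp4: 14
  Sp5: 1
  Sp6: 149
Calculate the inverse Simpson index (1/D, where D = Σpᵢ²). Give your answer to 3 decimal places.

1.516

Total N = 3+11+7+14+1+149 = 185, so the proportions are 0.016216, 0.059459, 0.037838, 0.075676, 0.005405, 0.805405 (working shown to 6 dp, full precision carried).
D = 0.016216² + 0.059459² + 0.037838² + 0.075676² + 0.005405² + 0.805405² = 0.000263 + 0.003535 + 0.001432 + 0.005727 + 0.000029 + 0.648678 = 0.659664.
So 1/D = 1.51592, i.e. 1.516 to 3 decimal places.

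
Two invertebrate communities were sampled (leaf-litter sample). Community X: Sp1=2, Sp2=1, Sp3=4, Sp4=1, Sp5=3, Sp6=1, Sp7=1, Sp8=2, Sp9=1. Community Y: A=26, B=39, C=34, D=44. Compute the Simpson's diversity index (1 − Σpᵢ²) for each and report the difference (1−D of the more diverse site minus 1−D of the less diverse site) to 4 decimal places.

Community X: N=16, proportions 0.125, 0.0625, 0.25, 0.0625, 0.1875, 0.0625, 0.0625, 0.125, 0.0625, giving 1−D = 0.8515625 (working shown to 7 dp, full precision carried).
Community Y: N=143, proportions 0.1818182, 0.2727273, 0.2377622, 0.3076923, giving 1−D = 0.7413565.
Difference = |0.8515625 − 0.7413565| = 0.1102060, i.e. 0.1102 to 4 decimal places.

0.1102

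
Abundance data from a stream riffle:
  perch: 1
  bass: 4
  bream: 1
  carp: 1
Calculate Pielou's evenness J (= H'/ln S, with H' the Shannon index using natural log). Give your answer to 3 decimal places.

Total N = 1+4+1+1 = 7, so the proportions are 0.14286, 0.57143, 0.14286, 0.14286 (working shown to 5 dp, full precision carried).
H' = −Σ pᵢ ln pᵢ = −((-0.27799) + (-0.31978) + (-0.27799) + (-0.27799)) = 1.15374.
With S = 4 species, ln S = 1.38629, so J = 1.15374/1.38629 = 0.83225, i.e. 0.832 to 3 decimal places.

0.832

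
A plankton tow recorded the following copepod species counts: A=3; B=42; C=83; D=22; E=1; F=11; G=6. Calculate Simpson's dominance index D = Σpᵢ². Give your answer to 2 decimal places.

Total N = 3+42+83+22+1+11+6 = 168, so the proportions are 0.0179, 0.25, 0.494, 0.131, 0.006, 0.0655, 0.0357 (working shown to 4 dp, full precision carried).
D = 0.0179² + 0.25² + 0.494² + 0.131² + 0.006² + 0.0655² + 0.0357² = 0.0003 + 0.0625 + 0.2441 + 0.0171 + 0.0000 + 0.0043 + 0.0013 = 0.3296.
To 2 decimal places, D = 0.33.

0.33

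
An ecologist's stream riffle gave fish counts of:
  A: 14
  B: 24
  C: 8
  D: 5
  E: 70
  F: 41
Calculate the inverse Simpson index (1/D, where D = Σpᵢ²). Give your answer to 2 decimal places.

3.53

Total N = 14+24+8+5+70+41 = 162, so the proportions are 0.08642, 0.148148, 0.049383, 0.030864, 0.432099, 0.253086 (working shown to 6 dp, full precision carried).
D = 0.08642² + 0.148148² + 0.049383² + 0.030864² + 0.432099² + 0.253086² = 0.007468 + 0.021948 + 0.002439 + 0.000953 + 0.186709 + 0.064053 = 0.283570.
So 1/D = 3.5265, i.e. 3.53 to 2 decimal places.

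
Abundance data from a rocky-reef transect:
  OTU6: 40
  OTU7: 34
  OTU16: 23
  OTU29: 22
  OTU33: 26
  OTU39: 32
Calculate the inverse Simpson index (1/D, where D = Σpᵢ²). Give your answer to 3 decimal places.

5.728

Total N = 40+34+23+22+26+32 = 177, so the proportions are 0.2259887, 0.1920904, 0.1299435, 0.1242938, 0.1468927, 0.180791 (working shown to 7 dp, full precision carried).
D = 0.2259887² + 0.1920904² + 0.1299435² + 0.1242938² + 0.1468927² + 0.180791² = 0.0510709 + 0.0368987 + 0.0168853 + 0.0154489 + 0.0215775 + 0.0326854 = 0.1745667.
So 1/D = 5.72847, i.e. 5.728 to 3 decimal places.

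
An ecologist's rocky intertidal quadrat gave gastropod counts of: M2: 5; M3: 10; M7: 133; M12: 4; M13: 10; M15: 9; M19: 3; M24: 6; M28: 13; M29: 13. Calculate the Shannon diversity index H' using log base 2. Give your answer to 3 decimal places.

2.010

Total N = 5+10+133+4+10+9+3+6+13+13 = 206, so the proportions are 0.02427, 0.04854, 0.64563, 0.01942, 0.04854, 0.04369, 0.01456, 0.02913, 0.06311, 0.06311 (working shown to 5 dp, full precision carried).
Each pᵢ log₂ pᵢ term: 0.02427×(-5.36457)=-0.13021, 0.04854×(-4.36457)=-0.21187, 0.64563×(-0.63122)=-0.40753, 0.01942×(-5.68650)=-0.11042, 0.04854×(-4.36457)=-0.21187, 0.04369×(-4.51658)=-0.19733, 0.01456×(-6.10154)=-0.08886, 0.02913×(-5.10154)=-0.14859, 0.06311×(-3.98606)=-0.25155, 0.06311×(-3.98606)=-0.25155.
Sum = -2.00977, so H' = 2.010.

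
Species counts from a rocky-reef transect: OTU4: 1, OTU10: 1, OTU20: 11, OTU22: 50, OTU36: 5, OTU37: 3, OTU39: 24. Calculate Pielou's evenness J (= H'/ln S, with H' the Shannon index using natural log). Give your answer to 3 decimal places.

0.665

Total N = 1+1+11+50+5+3+24 = 95, so the proportions are 0.01053, 0.01053, 0.11579, 0.52632, 0.05263, 0.03158, 0.25263 (working shown to 5 dp, full precision carried).
H' = −Σ pᵢ ln pᵢ = −((-0.04794) + (-0.04794) + (-0.24964) + (-0.33782) + (-0.15497) + (-0.10911) + (-0.34758)) = 1.29499.
With S = 7 species, ln S = 1.94591, so J = 1.29499/1.94591 = 0.66549, i.e. 0.665 to 3 decimal places.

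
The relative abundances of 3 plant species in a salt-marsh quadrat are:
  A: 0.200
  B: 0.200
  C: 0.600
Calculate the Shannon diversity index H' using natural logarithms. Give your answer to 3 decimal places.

0.950

Each pᵢ ln pᵢ term (working shown to 5 dp, full precision carried): 0.2×(-1.60944)=-0.32189, 0.2×(-1.60944)=-0.32189, 0.6×(-0.51083)=-0.30650.
Sum = -0.95027, so H' = 0.950.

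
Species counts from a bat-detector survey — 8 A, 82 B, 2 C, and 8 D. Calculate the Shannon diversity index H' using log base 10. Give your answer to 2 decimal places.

Total N = 8+82+2+8 = 100, so the proportions are 0.08, 0.82, 0.02, 0.08 (working shown to 4 dp, full precision carried).
Each pᵢ log₁₀ pᵢ term: 0.08×(-1.0969)=-0.0878, 0.82×(-0.0862)=-0.0707, 0.02×(-1.6990)=-0.0340, 0.08×(-1.0969)=-0.0878.
Sum = -0.2802, so H' = 0.28.

0.28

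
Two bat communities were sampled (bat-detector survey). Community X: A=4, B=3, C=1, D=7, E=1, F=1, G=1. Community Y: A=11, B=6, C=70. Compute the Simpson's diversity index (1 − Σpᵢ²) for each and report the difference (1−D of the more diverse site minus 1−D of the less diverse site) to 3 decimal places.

0.427

Community X: N=18, proportions 0.22222, 0.16667, 0.05556, 0.38889, 0.05556, 0.05556, 0.05556, giving 1−D = 0.75926 (working shown to 5 dp, full precision carried).
Community Y: N=87, proportions 0.12644, 0.06897, 0.8046, giving 1−D = 0.33188.
Difference = |0.75926 − 0.33188| = 0.42738, i.e. 0.427 to 3 decimal places.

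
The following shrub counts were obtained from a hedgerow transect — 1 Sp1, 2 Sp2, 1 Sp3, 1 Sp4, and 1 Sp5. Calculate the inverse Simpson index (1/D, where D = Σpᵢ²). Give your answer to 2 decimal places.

Total N = 1+2+1+1+1 = 6, so the proportions are 0.166667, 0.333333, 0.166667, 0.166667, 0.166667 (working shown to 6 dp, full precision carried).
D = 0.166667² + 0.333333² + 0.166667² + 0.166667² + 0.166667² = 0.027778 + 0.111111 + 0.027778 + 0.027778 + 0.027778 = 0.222222.
So 1/D = 4.5000, i.e. 4.50 to 2 decimal places.

4.50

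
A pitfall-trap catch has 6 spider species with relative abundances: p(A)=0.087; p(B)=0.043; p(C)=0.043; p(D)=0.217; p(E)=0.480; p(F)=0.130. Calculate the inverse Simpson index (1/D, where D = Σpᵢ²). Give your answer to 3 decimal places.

D = 0.087² + 0.043² + 0.043² + 0.217² + 0.48² + 0.13² = 0.0075690 + 0.0018490 + 0.0018490 + 0.0470890 + 0.2304000 + 0.0169000 = 0.3056560 (working shown to 7 dp, full precision carried).
So 1/D = 3.27165, i.e. 3.272 to 3 decimal places.

3.272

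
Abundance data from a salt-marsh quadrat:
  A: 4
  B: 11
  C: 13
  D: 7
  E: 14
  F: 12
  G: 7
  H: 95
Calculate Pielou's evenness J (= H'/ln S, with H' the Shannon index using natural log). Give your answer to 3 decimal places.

Total N = 4+11+13+7+14+12+7+95 = 163, so the proportions are 0.02454, 0.06748, 0.07975, 0.04294, 0.08589, 0.07362, 0.04294, 0.58282 (working shown to 5 dp, full precision carried).
H' = −Σ pᵢ ln pᵢ = −((-0.09098) + (-0.18193) + (-0.20168) + (-0.13518) + (-0.21083) + (-0.19206) + (-0.13518) + (-0.31465)) = 1.46250.
With S = 8 species, ln S = 2.07944, so J = 1.46250/2.07944 = 0.70332, i.e. 0.703 to 3 decimal places.

0.703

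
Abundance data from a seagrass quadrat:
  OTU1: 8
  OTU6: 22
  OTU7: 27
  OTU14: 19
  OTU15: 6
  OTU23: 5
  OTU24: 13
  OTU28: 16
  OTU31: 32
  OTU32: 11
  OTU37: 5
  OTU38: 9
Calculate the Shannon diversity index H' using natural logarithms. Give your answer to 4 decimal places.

Total N = 8+22+27+19+6+5+13+16+32+11+5+9 = 173, so the proportions are 0.046243, 0.127168, 0.156069, 0.109827, 0.034682, 0.028902, 0.075145, 0.092486, 0.184971, 0.063584, 0.028902, 0.052023 (working shown to 6 dp, full precision carried).
Each pᵢ ln pᵢ term: 0.046243×(-3.073850)=-0.142143, 0.127168×(-2.062249)=-0.262251, 0.156069×(-1.857455)=-0.289892, 0.109827×(-2.208853)=-0.242591, 0.034682×(-3.361532)=-0.116585, 0.028902×(-3.543854)=-0.102424, 0.075145×(-2.588342)=-0.194500, 0.092486×(-2.380703)=-0.220181, 0.184971×(-1.687556)=-0.312149, 0.063584×(-2.755396)=-0.175199, 0.028902×(-3.543854)=-0.102424, 0.052023×(-2.956067)=-0.153784.
Sum = -2.314121, so H' = 2.3141.

2.3141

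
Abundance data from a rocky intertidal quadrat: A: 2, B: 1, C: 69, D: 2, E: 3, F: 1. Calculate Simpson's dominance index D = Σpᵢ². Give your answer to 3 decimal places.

Total N = 2+1+69+2+3+1 = 78, so the proportions are 0.02564, 0.01282, 0.88462, 0.02564, 0.03846, 0.01282 (working shown to 5 dp, full precision carried).
D = 0.02564² + 0.01282² + 0.88462² + 0.02564² + 0.03846² + 0.01282² = 0.00066 + 0.00016 + 0.78254 + 0.00066 + 0.00148 + 0.00016 = 0.78567.
To 3 decimal places, D = 0.786.

0.786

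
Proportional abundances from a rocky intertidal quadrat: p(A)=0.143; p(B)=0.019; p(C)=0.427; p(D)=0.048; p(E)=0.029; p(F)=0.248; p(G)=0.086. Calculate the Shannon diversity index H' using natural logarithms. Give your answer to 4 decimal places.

1.5220

Each pᵢ ln pᵢ term (working shown to 6 dp, full precision carried): 0.143×(-1.944911)=-0.278122, 0.019×(-3.963316)=-0.075303, 0.427×(-0.850971)=-0.363365, 0.048×(-3.036554)=-0.145755, 0.029×(-3.540459)=-0.102673, 0.248×(-1.394327)=-0.345793, 0.086×(-2.453408)=-0.210993.
Sum = -1.522004, so H' = 1.5220.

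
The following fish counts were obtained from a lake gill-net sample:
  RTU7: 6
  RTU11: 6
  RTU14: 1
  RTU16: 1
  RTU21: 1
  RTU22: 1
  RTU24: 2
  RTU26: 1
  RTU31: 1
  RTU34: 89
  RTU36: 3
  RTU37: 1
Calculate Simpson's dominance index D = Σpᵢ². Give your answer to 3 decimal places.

Total N = 6+6+1+1+1+1+2+1+1+89+3+1 = 113, so the proportions are 0.0531, 0.0531, 0.00885, 0.00885, 0.00885, 0.00885, 0.0177, 0.00885, 0.00885, 0.78761, 0.02655, 0.00885 (working shown to 5 dp, full precision carried).
D = 0.0531² + 0.0531² + 0.00885² + 0.00885² + 0.00885² + 0.00885² + 0.0177² + 0.00885² + 0.00885² + 0.78761² + 0.02655² + 0.00885² = 0.00282 + 0.00282 + 0.00008 + 0.00008 + 0.00008 + 0.00008 + 0.00031 + 0.00008 + 0.00008 + 0.62033 + 0.00070 + 0.00008 = 0.62754.
To 3 decimal places, D = 0.628.

0.628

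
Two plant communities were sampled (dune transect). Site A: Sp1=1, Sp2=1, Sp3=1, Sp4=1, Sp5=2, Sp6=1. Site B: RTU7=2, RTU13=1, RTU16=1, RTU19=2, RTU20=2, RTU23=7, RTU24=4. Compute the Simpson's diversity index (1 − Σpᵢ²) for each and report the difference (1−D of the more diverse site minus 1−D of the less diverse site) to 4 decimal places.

0.0352

Site A: N=7, proportions 0.1428571, 0.1428571, 0.1428571, 0.1428571, 0.2857143, 0.1428571, giving 1−D = 0.8163265 (working shown to 7 dp, full precision carried).
Site B: N=19, proportions 0.1052632, 0.0526316, 0.0526316, 0.1052632, 0.1052632, 0.3684211, 0.2105263, giving 1−D = 0.7811634.
Difference = |0.8163265 − 0.7811634| = 0.0351631, i.e. 0.0352 to 4 decimal places.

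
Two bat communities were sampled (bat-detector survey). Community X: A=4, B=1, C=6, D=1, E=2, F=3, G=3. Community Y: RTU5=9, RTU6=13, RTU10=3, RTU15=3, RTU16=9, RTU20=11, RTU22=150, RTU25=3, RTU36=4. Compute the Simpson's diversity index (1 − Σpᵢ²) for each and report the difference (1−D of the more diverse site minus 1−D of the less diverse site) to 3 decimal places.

Community X: N=20, proportions 0.2, 0.05, 0.3, 0.05, 0.1, 0.15, 0.15, giving 1−D = 0.81000 (working shown to 5 dp, full precision carried).
Community Y: N=205, proportions 0.0439, 0.06341, 0.01463, 0.01463, 0.0439, 0.05366, 0.73171, 0.01463, 0.01951, giving 1−D = 0.45283.
Difference = |0.81000 − 0.45283| = 0.35717, i.e. 0.357 to 3 decimal places.

0.357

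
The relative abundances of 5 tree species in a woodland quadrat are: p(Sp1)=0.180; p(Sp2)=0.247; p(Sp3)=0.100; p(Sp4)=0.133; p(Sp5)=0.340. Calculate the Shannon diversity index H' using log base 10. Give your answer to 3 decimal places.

0.660

Each pᵢ log₁₀ pᵢ term (working shown to 5 dp, full precision carried): 0.18×(-0.74473)=-0.13405, 0.247×(-0.60730)=-0.15000, 0.1×(-1.00000)=-0.10000, 0.133×(-0.87615)=-0.11653, 0.34×(-0.46852)=-0.15930.
Sum = -0.65988, so H' = 0.660.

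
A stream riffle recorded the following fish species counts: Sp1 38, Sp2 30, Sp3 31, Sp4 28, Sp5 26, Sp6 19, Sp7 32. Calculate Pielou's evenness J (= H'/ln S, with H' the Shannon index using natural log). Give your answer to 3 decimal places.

0.991

Total N = 38+30+31+28+26+19+32 = 204, so the proportions are 0.18627, 0.14706, 0.15196, 0.13725, 0.12745, 0.09314, 0.15686 (working shown to 5 dp, full precision carried).
H' = −Σ pᵢ ln pᵢ = −((-0.31304) + (-0.28190) + (-0.28631) + (-0.27258) + (-0.26255) + (-0.22108) + (-0.29057)) = 1.92803.
With S = 7 species, ln S = 1.94591, so J = 1.92803/1.94591 = 0.99081, i.e. 0.991 to 3 decimal places.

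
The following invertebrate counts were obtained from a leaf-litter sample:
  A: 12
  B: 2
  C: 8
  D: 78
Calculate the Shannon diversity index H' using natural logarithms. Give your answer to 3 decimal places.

Total N = 12+2+8+78 = 100, so the proportions are 0.12, 0.02, 0.08, 0.78 (working shown to 5 dp, full precision carried).
Each pᵢ ln pᵢ term: 0.12×(-2.12026)=-0.25443, 0.02×(-3.91202)=-0.07824, 0.08×(-2.52573)=-0.20206, 0.78×(-0.24846)=-0.19380.
Sum = -0.72853, so H' = 0.729.

0.729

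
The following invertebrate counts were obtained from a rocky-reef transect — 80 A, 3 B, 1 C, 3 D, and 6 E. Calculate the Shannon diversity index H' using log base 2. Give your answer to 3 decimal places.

Total N = 80+3+1+3+6 = 93, so the proportions are 0.86022, 0.03226, 0.01075, 0.03226, 0.06452 (working shown to 5 dp, full precision carried).
Each pᵢ log₂ pᵢ term: 0.86022×(-0.21723)=-0.18687, 0.03226×(-4.95420)=-0.15981, 0.01075×(-6.53916)=-0.07031, 0.03226×(-4.95420)=-0.15981, 0.06452×(-3.95420)=-0.25511.
Sum = -0.83191, so H' = 0.832.

0.832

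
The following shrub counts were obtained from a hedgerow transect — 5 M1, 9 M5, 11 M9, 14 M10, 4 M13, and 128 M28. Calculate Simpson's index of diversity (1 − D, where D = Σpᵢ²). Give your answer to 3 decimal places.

0.425

Total N = 5+9+11+14+4+128 = 171, so the proportions are 0.02924, 0.05263, 0.06433, 0.08187, 0.02339, 0.74854 (working shown to 5 dp, full precision carried).
D = 0.02924² + 0.05263² + 0.06433² + 0.08187² + 0.02339² + 0.74854² = 0.00085 + 0.00277 + 0.00414 + 0.00670 + 0.00055 + 0.56031 = 0.57532.
So 1 − D = 0.42468, i.e. 0.425 to 3 decimal places.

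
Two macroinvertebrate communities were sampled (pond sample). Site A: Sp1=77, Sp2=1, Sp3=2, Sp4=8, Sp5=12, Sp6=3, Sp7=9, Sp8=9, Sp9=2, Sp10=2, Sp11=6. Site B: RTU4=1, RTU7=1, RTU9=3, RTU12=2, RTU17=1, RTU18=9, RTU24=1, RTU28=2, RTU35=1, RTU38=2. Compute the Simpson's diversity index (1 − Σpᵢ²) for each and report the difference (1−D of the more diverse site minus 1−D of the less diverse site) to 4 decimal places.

0.1682

Site A: N=131, proportions 0.587786, 0.007634, 0.015267, 0.061069, 0.091603, 0.022901, 0.068702, 0.068702, 0.015267, 0.015267, 0.045802, giving 1−D = 0.629567 (working shown to 6 dp, full precision carried).
Site B: N=23, proportions 0.043478, 0.043478, 0.130435, 0.086957, 0.043478, 0.391304, 0.043478, 0.086957, 0.043478, 0.086957, giving 1−D = 0.797732.
Difference = |0.629567 − 0.797732| = 0.168165, i.e. 0.1682 to 4 decimal places.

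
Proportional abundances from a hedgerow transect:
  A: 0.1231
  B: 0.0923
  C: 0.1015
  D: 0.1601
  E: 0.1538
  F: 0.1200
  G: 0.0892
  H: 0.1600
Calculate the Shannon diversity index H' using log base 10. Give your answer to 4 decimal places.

0.8922

Each pᵢ log₁₀ pᵢ term (working shown to 6 dp, full precision carried): 0.1231×(-0.909742)=-0.111989, 0.0923×(-1.034798)=-0.095512, 0.1015×(-0.993534)=-0.100844, 0.1601×(-0.795609)=-0.127377, 0.1538×(-0.813044)=-0.125046, 0.12×(-0.920819)=-0.110498, 0.0892×(-1.049635)=-0.093627, 0.16×(-0.795880)=-0.127341.
Sum = -0.892234, so H' = 0.8922.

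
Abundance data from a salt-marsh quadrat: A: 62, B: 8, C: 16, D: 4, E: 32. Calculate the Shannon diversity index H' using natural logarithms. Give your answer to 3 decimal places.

Total N = 62+8+16+4+32 = 122, so the proportions are 0.5082, 0.06557, 0.13115, 0.03279, 0.2623 (working shown to 5 dp, full precision carried).
Each pᵢ ln pᵢ term: 0.5082×(-0.67689)=-0.34399, 0.06557×(-2.72458)=-0.17866, 0.13115×(-2.03143)=-0.26642, 0.03279×(-3.41773)=-0.11206, 0.2623×(-1.33829)=-0.35103.
Sum = -1.25215, so H' = 1.252.

1.252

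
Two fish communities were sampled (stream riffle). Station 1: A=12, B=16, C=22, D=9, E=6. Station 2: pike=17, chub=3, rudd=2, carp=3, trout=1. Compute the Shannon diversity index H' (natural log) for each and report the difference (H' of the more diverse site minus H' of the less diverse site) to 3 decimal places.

Station 1: N=65, proportions 0.18462, 0.24615, 0.33846, 0.13846, 0.09231, giving H' = 1.51733 (working shown to 5 dp, full precision carried).
Station 2: N=26, proportions 0.65385, 0.11538, 0.07692, 0.11538, 0.03846, giving H' = 1.09877.
Difference = |1.51733 − 1.09877| = 0.41856, i.e. 0.419 to 3 decimal places.

0.419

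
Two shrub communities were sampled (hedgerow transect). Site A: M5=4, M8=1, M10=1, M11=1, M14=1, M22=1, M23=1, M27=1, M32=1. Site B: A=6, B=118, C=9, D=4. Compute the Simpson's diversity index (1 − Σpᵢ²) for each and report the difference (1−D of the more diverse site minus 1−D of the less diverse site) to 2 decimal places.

0.58

Site A: N=12, proportions 0.33333, 0.08333, 0.08333, 0.08333, 0.08333, 0.08333, 0.08333, 0.08333, 0.08333, giving 1−D = 0.83333 (working shown to 5 dp, full precision carried).
Site B: N=137, proportions 0.0438, 0.86131, 0.06569, 0.0292, giving 1−D = 0.25105.
Difference = |0.83333 − 0.25105| = 0.58228, i.e. 0.58 to 2 decimal places.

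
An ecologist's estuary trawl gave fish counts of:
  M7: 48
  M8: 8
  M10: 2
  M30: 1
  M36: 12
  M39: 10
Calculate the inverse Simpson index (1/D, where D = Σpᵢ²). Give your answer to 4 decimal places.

2.5071

Total N = 48+8+2+1+12+10 = 81, so the proportions are 0.5925926, 0.0987654, 0.0246914, 0.0123457, 0.1481481, 0.1234568 (working shown to 7 dp, full precision carried).
D = 0.5925926² + 0.0987654² + 0.0246914² + 0.0123457² + 0.1481481² + 0.1234568² = 0.3511660 + 0.0097546 + 0.0006097 + 0.0001524 + 0.0219479 + 0.0152416 = 0.3988721.
So 1/D = 2.507069, i.e. 2.5071 to 4 decimal places.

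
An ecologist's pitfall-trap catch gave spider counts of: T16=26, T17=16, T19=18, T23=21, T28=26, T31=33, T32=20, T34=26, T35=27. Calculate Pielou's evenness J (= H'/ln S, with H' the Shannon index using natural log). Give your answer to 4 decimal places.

Total N = 26+16+18+21+26+33+20+26+27 = 213, so the proportions are 0.122066, 0.075117, 0.084507, 0.098592, 0.122066, 0.15493, 0.093897, 0.122066, 0.126761 (working shown to 6 dp, full precision carried).
H' = −Σ pᵢ ln pᵢ = −((-0.256728) + (-0.194457) + (-0.208810) + (-0.228414) + (-0.256728) + (-0.288910) + (-0.222118) + (-0.256728) + (-0.261818)) = 2.174712.
With S = 9 species, ln S = 2.197225, so J = 2.174712/2.197225 = 0.989754, i.e. 0.9898 to 4 decimal places.

0.9898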